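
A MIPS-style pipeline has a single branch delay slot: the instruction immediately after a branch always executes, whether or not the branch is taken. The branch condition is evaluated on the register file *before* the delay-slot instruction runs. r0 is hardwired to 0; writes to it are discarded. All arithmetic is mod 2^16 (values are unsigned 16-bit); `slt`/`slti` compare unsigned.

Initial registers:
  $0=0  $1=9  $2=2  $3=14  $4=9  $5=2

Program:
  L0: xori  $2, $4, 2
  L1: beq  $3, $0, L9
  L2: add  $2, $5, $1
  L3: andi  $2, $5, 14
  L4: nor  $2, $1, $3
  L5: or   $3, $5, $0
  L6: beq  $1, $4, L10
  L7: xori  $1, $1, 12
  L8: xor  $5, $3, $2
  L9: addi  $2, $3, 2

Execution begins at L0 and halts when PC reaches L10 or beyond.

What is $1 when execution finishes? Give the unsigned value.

PC=0  xori  $2, $4, 2        | $0=0 $1=9 $2=11 $3=14 $4=9 $5=2
PC=1  beq  $3, $0, L9        | $0=0 $1=9 $2=11 $3=14 $4=9 $5=2  [not taken]
PC=2  add  $2, $5, $1        | $0=0 $1=9 $2=11 $3=14 $4=9 $5=2
PC=3  andi  $2, $5, 14       | $0=0 $1=9 $2=2 $3=14 $4=9 $5=2
PC=4  nor  $2, $1, $3        | $0=0 $1=9 $2=65520 $3=14 $4=9 $5=2
PC=5  or   $3, $5, $0        | $0=0 $1=9 $2=65520 $3=2 $4=9 $5=2
PC=6  beq  $1, $4, L10       | $0=0 $1=9 $2=65520 $3=2 $4=9 $5=2  [TAKEN]
PC=7  xori  $1, $1, 12       | $0=0 $1=5 $2=65520 $3=2 $4=9 $5=2

5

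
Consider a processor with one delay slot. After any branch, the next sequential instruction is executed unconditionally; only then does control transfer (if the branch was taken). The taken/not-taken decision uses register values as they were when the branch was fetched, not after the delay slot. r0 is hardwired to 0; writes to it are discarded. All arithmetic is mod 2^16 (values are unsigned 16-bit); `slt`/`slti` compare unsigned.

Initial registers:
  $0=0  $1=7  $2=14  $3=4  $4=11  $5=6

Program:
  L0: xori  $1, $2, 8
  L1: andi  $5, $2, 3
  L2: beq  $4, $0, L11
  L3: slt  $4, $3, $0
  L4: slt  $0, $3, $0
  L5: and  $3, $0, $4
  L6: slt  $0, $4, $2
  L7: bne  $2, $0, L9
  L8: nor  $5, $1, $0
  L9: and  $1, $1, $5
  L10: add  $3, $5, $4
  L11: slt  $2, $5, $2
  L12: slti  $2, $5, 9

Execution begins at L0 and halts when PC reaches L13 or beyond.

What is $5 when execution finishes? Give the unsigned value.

65529

[0] xori  $1, $2, 8  →  {$0:0, $1:6, $2:14, $3:4, $4:11, $5:6}
[1] andi  $5, $2, 3  →  {$0:0, $1:6, $2:14, $3:4, $4:11, $5:2}
[2] beq  $4, $0, L11  →  {$0:0, $1:6, $2:14, $3:4, $4:11, $5:2}  ⟨branch fallthrough⟩
[3] slt  $4, $3, $0  →  {$0:0, $1:6, $2:14, $3:4, $4:0, $5:2}
[4] slt  $0, $3, $0  →  {$0:0, $1:6, $2:14, $3:4, $4:0, $5:2}
[5] and  $3, $0, $4  →  {$0:0, $1:6, $2:14, $3:0, $4:0, $5:2}
[6] slt  $0, $4, $2  →  {$0:0, $1:6, $2:14, $3:0, $4:0, $5:2}
[7] bne  $2, $0, L9  →  {$0:0, $1:6, $2:14, $3:0, $4:0, $5:2}  ⟨branch taken⟩
[8] nor  $5, $1, $0  →  {$0:0, $1:6, $2:14, $3:0, $4:0, $5:65529}
[9] and  $1, $1, $5  →  {$0:0, $1:0, $2:14, $3:0, $4:0, $5:65529}
[10] add  $3, $5, $4  →  {$0:0, $1:0, $2:14, $3:65529, $4:0, $5:65529}
[11] slt  $2, $5, $2  →  {$0:0, $1:0, $2:0, $3:65529, $4:0, $5:65529}
[12] slti  $2, $5, 9  →  {$0:0, $1:0, $2:0, $3:65529, $4:0, $5:65529}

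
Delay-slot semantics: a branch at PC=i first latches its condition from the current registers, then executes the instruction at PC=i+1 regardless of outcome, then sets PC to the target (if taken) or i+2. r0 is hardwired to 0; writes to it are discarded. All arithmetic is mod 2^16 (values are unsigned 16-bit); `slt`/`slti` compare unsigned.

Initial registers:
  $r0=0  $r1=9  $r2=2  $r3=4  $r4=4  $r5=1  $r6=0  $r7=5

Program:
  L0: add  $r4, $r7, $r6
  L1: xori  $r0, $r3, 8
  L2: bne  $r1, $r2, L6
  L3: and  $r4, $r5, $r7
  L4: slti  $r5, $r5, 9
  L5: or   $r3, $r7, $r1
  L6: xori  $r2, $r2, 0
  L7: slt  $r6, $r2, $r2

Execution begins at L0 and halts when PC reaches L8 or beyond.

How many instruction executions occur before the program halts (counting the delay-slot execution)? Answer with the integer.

#0 add  $r4, $r7, $r6 ; 0/9/2/4/5/1/0/5
#1 xori  $r0, $r3, 8 ; 0/9/2/4/5/1/0/5
#2 bne  $r1, $r2, L6 ; 0/9/2/4/5/1/0/5 ; →target
#3 and  $r4, $r5, $r7 ; 0/9/2/4/1/1/0/5
#6 xori  $r2, $r2, 0 ; 0/9/2/4/1/1/0/5
#7 slt  $r6, $r2, $r2 ; 0/9/2/4/1/1/0/5

6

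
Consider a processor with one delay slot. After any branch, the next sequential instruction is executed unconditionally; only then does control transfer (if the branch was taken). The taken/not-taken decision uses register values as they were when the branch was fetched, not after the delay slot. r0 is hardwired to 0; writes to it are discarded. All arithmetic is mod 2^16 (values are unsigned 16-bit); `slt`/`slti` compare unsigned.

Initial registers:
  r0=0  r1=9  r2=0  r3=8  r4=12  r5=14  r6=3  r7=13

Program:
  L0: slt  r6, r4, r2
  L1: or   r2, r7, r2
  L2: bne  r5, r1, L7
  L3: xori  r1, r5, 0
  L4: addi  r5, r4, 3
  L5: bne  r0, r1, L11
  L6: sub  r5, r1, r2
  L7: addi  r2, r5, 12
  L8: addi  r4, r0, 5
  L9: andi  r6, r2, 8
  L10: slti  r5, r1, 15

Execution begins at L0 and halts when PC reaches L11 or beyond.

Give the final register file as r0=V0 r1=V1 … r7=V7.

  step pc=0: slt  r6, r4, r2  regs=(0,9,0,8,12,14,0,13)
  step pc=1: or   r2, r7, r2  regs=(0,9,13,8,12,14,0,13)
  step pc=2: bne  r5, r1, L7  cond=T  regs=(0,9,13,8,12,14,0,13)
  step pc=3: xori  r1, r5, 0  regs=(0,14,13,8,12,14,0,13)
  step pc=7: addi  r2, r5, 12  regs=(0,14,26,8,12,14,0,13)
  step pc=8: addi  r4, r0, 5  regs=(0,14,26,8,5,14,0,13)
  step pc=9: andi  r6, r2, 8  regs=(0,14,26,8,5,14,8,13)
  step pc=10: slti  r5, r1, 15  regs=(0,14,26,8,5,1,8,13)

r0=0 r1=14 r2=26 r3=8 r4=5 r5=1 r6=8 r7=13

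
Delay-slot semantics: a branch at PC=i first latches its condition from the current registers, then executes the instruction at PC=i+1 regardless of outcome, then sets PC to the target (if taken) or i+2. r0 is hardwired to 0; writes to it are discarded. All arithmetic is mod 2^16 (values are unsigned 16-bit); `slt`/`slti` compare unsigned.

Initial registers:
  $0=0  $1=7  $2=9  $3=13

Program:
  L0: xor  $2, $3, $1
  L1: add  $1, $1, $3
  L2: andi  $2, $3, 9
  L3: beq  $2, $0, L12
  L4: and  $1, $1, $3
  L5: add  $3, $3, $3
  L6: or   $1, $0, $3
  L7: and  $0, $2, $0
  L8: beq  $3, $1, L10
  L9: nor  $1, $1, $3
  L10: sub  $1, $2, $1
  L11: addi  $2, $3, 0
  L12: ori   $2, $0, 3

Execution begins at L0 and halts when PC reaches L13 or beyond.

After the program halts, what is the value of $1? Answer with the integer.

PC=0  xor  $2, $3, $1        | $0=0 $1=7 $2=10 $3=13
PC=1  add  $1, $1, $3        | $0=0 $1=20 $2=10 $3=13
PC=2  andi  $2, $3, 9        | $0=0 $1=20 $2=9 $3=13
PC=3  beq  $2, $0, L12       | $0=0 $1=20 $2=9 $3=13  [not taken]
PC=4  and  $1, $1, $3        | $0=0 $1=4 $2=9 $3=13
PC=5  add  $3, $3, $3        | $0=0 $1=4 $2=9 $3=26
PC=6  or   $1, $0, $3        | $0=0 $1=26 $2=9 $3=26
PC=7  and  $0, $2, $0        | $0=0 $1=26 $2=9 $3=26
PC=8  beq  $3, $1, L10       | $0=0 $1=26 $2=9 $3=26  [TAKEN]
PC=9  nor  $1, $1, $3        | $0=0 $1=65509 $2=9 $3=26
PC=10 sub  $1, $2, $1        | $0=0 $1=36 $2=9 $3=26
PC=11 addi  $2, $3, 0        | $0=0 $1=36 $2=26 $3=26
PC=12 ori   $2, $0, 3        | $0=0 $1=36 $2=3 $3=26

36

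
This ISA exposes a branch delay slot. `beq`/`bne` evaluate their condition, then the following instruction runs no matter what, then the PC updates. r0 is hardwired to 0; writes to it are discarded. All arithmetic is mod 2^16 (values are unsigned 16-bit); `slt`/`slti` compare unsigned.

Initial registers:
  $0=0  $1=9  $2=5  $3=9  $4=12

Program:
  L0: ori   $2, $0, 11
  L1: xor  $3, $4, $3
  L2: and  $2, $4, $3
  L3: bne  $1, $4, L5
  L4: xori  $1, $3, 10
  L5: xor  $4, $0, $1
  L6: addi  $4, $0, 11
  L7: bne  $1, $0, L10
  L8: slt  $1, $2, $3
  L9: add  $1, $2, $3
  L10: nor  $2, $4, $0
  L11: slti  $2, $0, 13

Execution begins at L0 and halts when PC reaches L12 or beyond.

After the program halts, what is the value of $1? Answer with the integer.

[0] ori   $2, $0, 11  →  {$0:0, $1:9, $2:11, $3:9, $4:12}
[1] xor  $3, $4, $3  →  {$0:0, $1:9, $2:11, $3:5, $4:12}
[2] and  $2, $4, $3  →  {$0:0, $1:9, $2:4, $3:5, $4:12}
[3] bne  $1, $4, L5  →  {$0:0, $1:9, $2:4, $3:5, $4:12}  ⟨branch taken⟩
[4] xori  $1, $3, 10  →  {$0:0, $1:15, $2:4, $3:5, $4:12}
[5] xor  $4, $0, $1  →  {$0:0, $1:15, $2:4, $3:5, $4:15}
[6] addi  $4, $0, 11  →  {$0:0, $1:15, $2:4, $3:5, $4:11}
[7] bne  $1, $0, L10  →  {$0:0, $1:15, $2:4, $3:5, $4:11}  ⟨branch taken⟩
[8] slt  $1, $2, $3  →  {$0:0, $1:1, $2:4, $3:5, $4:11}
[10] nor  $2, $4, $0  →  {$0:0, $1:1, $2:65524, $3:5, $4:11}
[11] slti  $2, $0, 13  →  {$0:0, $1:1, $2:1, $3:5, $4:11}

1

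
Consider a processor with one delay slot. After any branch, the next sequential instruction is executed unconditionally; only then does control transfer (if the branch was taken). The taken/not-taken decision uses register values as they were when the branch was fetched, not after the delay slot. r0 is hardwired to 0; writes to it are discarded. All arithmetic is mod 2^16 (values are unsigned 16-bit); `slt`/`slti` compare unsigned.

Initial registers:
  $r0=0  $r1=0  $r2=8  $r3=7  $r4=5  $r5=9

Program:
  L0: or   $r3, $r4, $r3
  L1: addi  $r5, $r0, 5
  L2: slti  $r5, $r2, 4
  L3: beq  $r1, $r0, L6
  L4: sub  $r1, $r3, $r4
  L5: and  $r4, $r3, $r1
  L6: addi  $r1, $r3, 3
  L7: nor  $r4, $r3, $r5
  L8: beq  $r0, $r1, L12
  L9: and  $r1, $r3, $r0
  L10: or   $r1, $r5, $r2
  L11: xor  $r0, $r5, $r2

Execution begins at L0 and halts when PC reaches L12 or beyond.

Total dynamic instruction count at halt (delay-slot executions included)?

  step pc=0: or   $r3, $r4, $r3  regs=(0,0,8,7,5,9)
  step pc=1: addi  $r5, $r0, 5  regs=(0,0,8,7,5,5)
  step pc=2: slti  $r5, $r2, 4  regs=(0,0,8,7,5,0)
  step pc=3: beq  $r1, $r0, L6  cond=T  regs=(0,0,8,7,5,0)
  step pc=4: sub  $r1, $r3, $r4  regs=(0,2,8,7,5,0)
  step pc=6: addi  $r1, $r3, 3  regs=(0,10,8,7,5,0)
  step pc=7: nor  $r4, $r3, $r5  regs=(0,10,8,7,65528,0)
  step pc=8: beq  $r0, $r1, L12  cond=F  regs=(0,10,8,7,65528,0)
  step pc=9: and  $r1, $r3, $r0  regs=(0,0,8,7,65528,0)
  step pc=10: or   $r1, $r5, $r2  regs=(0,8,8,7,65528,0)
  step pc=11: xor  $r0, $r5, $r2  regs=(0,8,8,7,65528,0)

11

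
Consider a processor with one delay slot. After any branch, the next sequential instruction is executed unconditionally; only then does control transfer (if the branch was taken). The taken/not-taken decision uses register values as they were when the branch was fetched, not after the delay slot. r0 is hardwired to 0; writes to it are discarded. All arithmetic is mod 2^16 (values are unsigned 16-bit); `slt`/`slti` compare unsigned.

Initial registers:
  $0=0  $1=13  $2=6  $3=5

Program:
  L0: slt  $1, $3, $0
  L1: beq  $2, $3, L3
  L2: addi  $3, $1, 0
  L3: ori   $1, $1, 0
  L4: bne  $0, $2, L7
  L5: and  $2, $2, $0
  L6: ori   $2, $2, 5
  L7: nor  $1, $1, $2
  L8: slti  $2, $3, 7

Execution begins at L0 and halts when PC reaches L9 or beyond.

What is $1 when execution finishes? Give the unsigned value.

PC=0  slt  $1, $3, $0        | $0=0 $1=0 $2=6 $3=5
PC=1  beq  $2, $3, L3        | $0=0 $1=0 $2=6 $3=5  [not taken]
PC=2  addi  $3, $1, 0        | $0=0 $1=0 $2=6 $3=0
PC=3  ori   $1, $1, 0        | $0=0 $1=0 $2=6 $3=0
PC=4  bne  $0, $2, L7        | $0=0 $1=0 $2=6 $3=0  [TAKEN]
PC=5  and  $2, $2, $0        | $0=0 $1=0 $2=0 $3=0
PC=7  nor  $1, $1, $2        | $0=0 $1=65535 $2=0 $3=0
PC=8  slti  $2, $3, 7        | $0=0 $1=65535 $2=1 $3=0

65535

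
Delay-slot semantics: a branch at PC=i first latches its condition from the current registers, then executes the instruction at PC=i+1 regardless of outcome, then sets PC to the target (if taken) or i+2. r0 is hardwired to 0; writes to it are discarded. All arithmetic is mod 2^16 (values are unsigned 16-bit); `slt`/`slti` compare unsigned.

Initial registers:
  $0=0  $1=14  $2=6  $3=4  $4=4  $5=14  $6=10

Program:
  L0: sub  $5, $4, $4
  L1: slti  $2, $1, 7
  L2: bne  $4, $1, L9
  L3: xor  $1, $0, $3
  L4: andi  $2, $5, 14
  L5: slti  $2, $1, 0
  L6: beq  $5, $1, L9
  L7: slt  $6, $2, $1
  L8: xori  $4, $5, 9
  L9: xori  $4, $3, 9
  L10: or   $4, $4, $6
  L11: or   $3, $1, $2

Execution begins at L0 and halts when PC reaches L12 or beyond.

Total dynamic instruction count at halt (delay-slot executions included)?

7

  step pc=0: sub  $5, $4, $4  regs=(0,14,6,4,4,0,10)
  step pc=1: slti  $2, $1, 7  regs=(0,14,0,4,4,0,10)
  step pc=2: bne  $4, $1, L9  cond=T  regs=(0,14,0,4,4,0,10)
  step pc=3: xor  $1, $0, $3  regs=(0,4,0,4,4,0,10)
  step pc=9: xori  $4, $3, 9  regs=(0,4,0,4,13,0,10)
  step pc=10: or   $4, $4, $6  regs=(0,4,0,4,15,0,10)
  step pc=11: or   $3, $1, $2  regs=(0,4,0,4,15,0,10)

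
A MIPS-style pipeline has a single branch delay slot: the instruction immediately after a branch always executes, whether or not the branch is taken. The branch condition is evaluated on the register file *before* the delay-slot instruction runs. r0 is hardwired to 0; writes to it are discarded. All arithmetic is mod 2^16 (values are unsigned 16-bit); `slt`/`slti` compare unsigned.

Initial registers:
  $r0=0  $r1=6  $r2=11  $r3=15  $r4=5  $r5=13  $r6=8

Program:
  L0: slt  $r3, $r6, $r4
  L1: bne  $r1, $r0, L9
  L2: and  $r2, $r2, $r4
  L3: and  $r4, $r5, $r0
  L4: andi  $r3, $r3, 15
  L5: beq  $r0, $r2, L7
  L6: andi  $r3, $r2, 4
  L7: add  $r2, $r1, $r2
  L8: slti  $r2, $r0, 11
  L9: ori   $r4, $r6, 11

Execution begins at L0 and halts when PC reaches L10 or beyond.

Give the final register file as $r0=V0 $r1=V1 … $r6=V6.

  step pc=0: slt  $r3, $r6, $r4  regs=(0,6,11,0,5,13,8)
  step pc=1: bne  $r1, $r0, L9  cond=T  regs=(0,6,11,0,5,13,8)
  step pc=2: and  $r2, $r2, $r4  regs=(0,6,1,0,5,13,8)
  step pc=9: ori   $r4, $r6, 11  regs=(0,6,1,0,11,13,8)

$r0=0 $r1=6 $r2=1 $r3=0 $r4=11 $r5=13 $r6=8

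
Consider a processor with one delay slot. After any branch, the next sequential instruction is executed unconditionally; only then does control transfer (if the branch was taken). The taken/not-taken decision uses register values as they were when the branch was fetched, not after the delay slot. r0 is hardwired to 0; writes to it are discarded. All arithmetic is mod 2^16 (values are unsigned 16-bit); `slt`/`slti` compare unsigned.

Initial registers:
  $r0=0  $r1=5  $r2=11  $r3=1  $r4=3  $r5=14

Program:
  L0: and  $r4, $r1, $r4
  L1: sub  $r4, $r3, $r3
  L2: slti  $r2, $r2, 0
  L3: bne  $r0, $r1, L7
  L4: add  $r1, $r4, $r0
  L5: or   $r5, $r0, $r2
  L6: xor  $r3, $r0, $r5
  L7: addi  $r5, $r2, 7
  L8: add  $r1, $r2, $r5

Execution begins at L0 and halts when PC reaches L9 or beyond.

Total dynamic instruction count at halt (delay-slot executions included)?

7

#0 and  $r4, $r1, $r4 ; 0/5/11/1/1/14
#1 sub  $r4, $r3, $r3 ; 0/5/11/1/0/14
#2 slti  $r2, $r2, 0 ; 0/5/0/1/0/14
#3 bne  $r0, $r1, L7 ; 0/5/0/1/0/14 ; →target
#4 add  $r1, $r4, $r0 ; 0/0/0/1/0/14
#7 addi  $r5, $r2, 7 ; 0/0/0/1/0/7
#8 add  $r1, $r2, $r5 ; 0/7/0/1/0/7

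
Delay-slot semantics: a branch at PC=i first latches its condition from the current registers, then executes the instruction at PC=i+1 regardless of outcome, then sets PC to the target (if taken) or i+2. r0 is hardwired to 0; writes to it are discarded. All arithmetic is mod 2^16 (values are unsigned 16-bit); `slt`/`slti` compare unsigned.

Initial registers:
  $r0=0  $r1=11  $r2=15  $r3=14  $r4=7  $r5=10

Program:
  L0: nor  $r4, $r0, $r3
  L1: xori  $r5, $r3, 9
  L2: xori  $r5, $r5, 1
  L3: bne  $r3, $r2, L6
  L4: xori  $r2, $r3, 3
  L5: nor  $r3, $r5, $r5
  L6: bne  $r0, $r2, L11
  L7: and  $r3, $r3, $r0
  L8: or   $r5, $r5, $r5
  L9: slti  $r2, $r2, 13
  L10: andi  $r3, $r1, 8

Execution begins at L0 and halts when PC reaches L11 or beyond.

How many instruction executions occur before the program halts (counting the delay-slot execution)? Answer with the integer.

PC=0  nor  $r4, $r0, $r3     | $r0=0 $r1=11 $r2=15 $r3=14 $r4=65521 $r5=10
PC=1  xori  $r5, $r3, 9      | $r0=0 $r1=11 $r2=15 $r3=14 $r4=65521 $r5=7
PC=2  xori  $r5, $r5, 1      | $r0=0 $r1=11 $r2=15 $r3=14 $r4=65521 $r5=6
PC=3  bne  $r3, $r2, L6      | $r0=0 $r1=11 $r2=15 $r3=14 $r4=65521 $r5=6  [TAKEN]
PC=4  xori  $r2, $r3, 3      | $r0=0 $r1=11 $r2=13 $r3=14 $r4=65521 $r5=6
PC=6  bne  $r0, $r2, L11     | $r0=0 $r1=11 $r2=13 $r3=14 $r4=65521 $r5=6  [TAKEN]
PC=7  and  $r3, $r3, $r0     | $r0=0 $r1=11 $r2=13 $r3=0 $r4=65521 $r5=6

7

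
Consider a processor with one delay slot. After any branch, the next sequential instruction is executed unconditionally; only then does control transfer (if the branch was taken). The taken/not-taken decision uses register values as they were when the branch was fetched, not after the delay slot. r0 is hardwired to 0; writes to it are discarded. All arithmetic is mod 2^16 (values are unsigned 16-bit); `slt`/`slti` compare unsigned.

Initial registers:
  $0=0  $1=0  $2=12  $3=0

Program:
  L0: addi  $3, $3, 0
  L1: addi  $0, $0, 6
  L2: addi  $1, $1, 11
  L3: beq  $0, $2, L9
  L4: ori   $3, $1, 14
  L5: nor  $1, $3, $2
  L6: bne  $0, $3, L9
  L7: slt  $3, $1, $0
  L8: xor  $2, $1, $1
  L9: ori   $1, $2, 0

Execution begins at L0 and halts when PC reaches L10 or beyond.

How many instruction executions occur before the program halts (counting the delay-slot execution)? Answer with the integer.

[0] addi  $3, $3, 0  →  {$0:0, $1:0, $2:12, $3:0}
[1] addi  $0, $0, 6  →  {$0:0, $1:0, $2:12, $3:0}
[2] addi  $1, $1, 11  →  {$0:0, $1:11, $2:12, $3:0}
[3] beq  $0, $2, L9  →  {$0:0, $1:11, $2:12, $3:0}  ⟨branch fallthrough⟩
[4] ori   $3, $1, 14  →  {$0:0, $1:11, $2:12, $3:15}
[5] nor  $1, $3, $2  →  {$0:0, $1:65520, $2:12, $3:15}
[6] bne  $0, $3, L9  →  {$0:0, $1:65520, $2:12, $3:15}  ⟨branch taken⟩
[7] slt  $3, $1, $0  →  {$0:0, $1:65520, $2:12, $3:0}
[9] ori   $1, $2, 0  →  {$0:0, $1:12, $2:12, $3:0}

9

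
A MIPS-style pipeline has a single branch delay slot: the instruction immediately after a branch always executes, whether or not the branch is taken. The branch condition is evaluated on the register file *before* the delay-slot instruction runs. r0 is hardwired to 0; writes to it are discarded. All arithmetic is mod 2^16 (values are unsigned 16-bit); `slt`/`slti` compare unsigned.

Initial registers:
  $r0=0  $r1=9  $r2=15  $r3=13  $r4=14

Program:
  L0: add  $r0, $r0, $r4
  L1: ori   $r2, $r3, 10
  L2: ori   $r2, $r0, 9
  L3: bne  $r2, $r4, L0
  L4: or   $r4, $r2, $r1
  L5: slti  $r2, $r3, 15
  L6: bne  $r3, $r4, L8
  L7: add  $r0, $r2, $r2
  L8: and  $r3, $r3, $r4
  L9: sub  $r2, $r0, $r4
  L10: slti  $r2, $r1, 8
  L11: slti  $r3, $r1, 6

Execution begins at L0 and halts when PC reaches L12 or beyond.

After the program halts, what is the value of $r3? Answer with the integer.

[0] add  $r0, $r0, $r4  →  {$r0:0, $r1:9, $r2:15, $r3:13, $r4:14}
[1] ori   $r2, $r3, 10  →  {$r0:0, $r1:9, $r2:15, $r3:13, $r4:14}
[2] ori   $r2, $r0, 9  →  {$r0:0, $r1:9, $r2:9, $r3:13, $r4:14}
[3] bne  $r2, $r4, L0  →  {$r0:0, $r1:9, $r2:9, $r3:13, $r4:14}  ⟨branch taken⟩
[4] or   $r4, $r2, $r1  →  {$r0:0, $r1:9, $r2:9, $r3:13, $r4:9}
[0] add  $r0, $r0, $r4  →  {$r0:0, $r1:9, $r2:9, $r3:13, $r4:9}
[1] ori   $r2, $r3, 10  →  {$r0:0, $r1:9, $r2:15, $r3:13, $r4:9}
[2] ori   $r2, $r0, 9  →  {$r0:0, $r1:9, $r2:9, $r3:13, $r4:9}
[3] bne  $r2, $r4, L0  →  {$r0:0, $r1:9, $r2:9, $r3:13, $r4:9}  ⟨branch fallthrough⟩
[4] or   $r4, $r2, $r1  →  {$r0:0, $r1:9, $r2:9, $r3:13, $r4:9}
[5] slti  $r2, $r3, 15  →  {$r0:0, $r1:9, $r2:1, $r3:13, $r4:9}
[6] bne  $r3, $r4, L8  →  {$r0:0, $r1:9, $r2:1, $r3:13, $r4:9}  ⟨branch taken⟩
[7] add  $r0, $r2, $r2  →  {$r0:0, $r1:9, $r2:1, $r3:13, $r4:9}
[8] and  $r3, $r3, $r4  →  {$r0:0, $r1:9, $r2:1, $r3:9, $r4:9}
[9] sub  $r2, $r0, $r4  →  {$r0:0, $r1:9, $r2:65527, $r3:9, $r4:9}
[10] slti  $r2, $r1, 8  →  {$r0:0, $r1:9, $r2:0, $r3:9, $r4:9}
[11] slti  $r3, $r1, 6  →  {$r0:0, $r1:9, $r2:0, $r3:0, $r4:9}

0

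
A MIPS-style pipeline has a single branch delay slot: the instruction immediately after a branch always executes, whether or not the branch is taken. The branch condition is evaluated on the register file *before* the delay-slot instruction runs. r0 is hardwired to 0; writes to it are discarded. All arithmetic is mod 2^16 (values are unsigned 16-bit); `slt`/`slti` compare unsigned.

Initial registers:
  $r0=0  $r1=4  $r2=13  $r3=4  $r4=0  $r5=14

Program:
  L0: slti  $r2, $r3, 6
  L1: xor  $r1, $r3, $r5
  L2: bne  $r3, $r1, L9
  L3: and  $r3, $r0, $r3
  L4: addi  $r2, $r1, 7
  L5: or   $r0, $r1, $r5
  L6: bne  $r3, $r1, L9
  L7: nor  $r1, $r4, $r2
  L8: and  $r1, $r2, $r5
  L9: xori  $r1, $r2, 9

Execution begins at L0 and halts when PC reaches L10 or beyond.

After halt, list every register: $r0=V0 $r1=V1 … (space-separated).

PC=0  slti  $r2, $r3, 6      | $r0=0 $r1=4 $r2=1 $r3=4 $r4=0 $r5=14
PC=1  xor  $r1, $r3, $r5     | $r0=0 $r1=10 $r2=1 $r3=4 $r4=0 $r5=14
PC=2  bne  $r3, $r1, L9      | $r0=0 $r1=10 $r2=1 $r3=4 $r4=0 $r5=14  [TAKEN]
PC=3  and  $r3, $r0, $r3     | $r0=0 $r1=10 $r2=1 $r3=0 $r4=0 $r5=14
PC=9  xori  $r1, $r2, 9      | $r0=0 $r1=8 $r2=1 $r3=0 $r4=0 $r5=14

$r0=0 $r1=8 $r2=1 $r3=0 $r4=0 $r5=14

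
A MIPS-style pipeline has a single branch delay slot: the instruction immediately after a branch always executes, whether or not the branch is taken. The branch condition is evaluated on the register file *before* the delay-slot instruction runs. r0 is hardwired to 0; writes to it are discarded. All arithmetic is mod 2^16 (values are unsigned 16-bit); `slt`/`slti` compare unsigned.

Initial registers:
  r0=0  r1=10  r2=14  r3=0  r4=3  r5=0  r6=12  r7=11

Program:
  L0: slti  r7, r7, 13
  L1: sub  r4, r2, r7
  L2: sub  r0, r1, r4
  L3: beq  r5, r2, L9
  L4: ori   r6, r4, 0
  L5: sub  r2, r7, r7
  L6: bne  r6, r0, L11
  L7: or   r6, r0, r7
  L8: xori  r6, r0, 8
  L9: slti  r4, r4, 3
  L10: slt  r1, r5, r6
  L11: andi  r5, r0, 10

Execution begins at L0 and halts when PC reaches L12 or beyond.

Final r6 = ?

PC=0  slti  r7, r7, 13       | r0=0 r1=10 r2=14 r3=0 r4=3 r5=0 r6=12 r7=1
PC=1  sub  r4, r2, r7        | r0=0 r1=10 r2=14 r3=0 r4=13 r5=0 r6=12 r7=1
PC=2  sub  r0, r1, r4        | r0=0 r1=10 r2=14 r3=0 r4=13 r5=0 r6=12 r7=1
PC=3  beq  r5, r2, L9        | r0=0 r1=10 r2=14 r3=0 r4=13 r5=0 r6=12 r7=1  [not taken]
PC=4  ori   r6, r4, 0        | r0=0 r1=10 r2=14 r3=0 r4=13 r5=0 r6=13 r7=1
PC=5  sub  r2, r7, r7        | r0=0 r1=10 r2=0 r3=0 r4=13 r5=0 r6=13 r7=1
PC=6  bne  r6, r0, L11       | r0=0 r1=10 r2=0 r3=0 r4=13 r5=0 r6=13 r7=1  [TAKEN]
PC=7  or   r6, r0, r7        | r0=0 r1=10 r2=0 r3=0 r4=13 r5=0 r6=1 r7=1
PC=11 andi  r5, r0, 10       | r0=0 r1=10 r2=0 r3=0 r4=13 r5=0 r6=1 r7=1

1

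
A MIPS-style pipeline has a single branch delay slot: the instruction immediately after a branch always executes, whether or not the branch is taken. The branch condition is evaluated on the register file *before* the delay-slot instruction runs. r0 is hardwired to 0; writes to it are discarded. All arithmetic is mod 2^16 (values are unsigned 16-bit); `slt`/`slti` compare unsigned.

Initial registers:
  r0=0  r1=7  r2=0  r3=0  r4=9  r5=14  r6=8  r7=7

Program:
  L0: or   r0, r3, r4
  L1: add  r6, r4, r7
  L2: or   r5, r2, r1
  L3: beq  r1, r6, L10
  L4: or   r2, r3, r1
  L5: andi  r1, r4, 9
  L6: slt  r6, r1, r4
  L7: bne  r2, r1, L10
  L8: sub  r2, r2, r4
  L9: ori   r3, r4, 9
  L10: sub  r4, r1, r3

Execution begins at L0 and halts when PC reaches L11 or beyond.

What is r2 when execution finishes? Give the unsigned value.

[0] or   r0, r3, r4  →  {r0:0, r1:7, r2:0, r3:0, r4:9, r5:14, r6:8, r7:7}
[1] add  r6, r4, r7  →  {r0:0, r1:7, r2:0, r3:0, r4:9, r5:14, r6:16, r7:7}
[2] or   r5, r2, r1  →  {r0:0, r1:7, r2:0, r3:0, r4:9, r5:7, r6:16, r7:7}
[3] beq  r1, r6, L10  →  {r0:0, r1:7, r2:0, r3:0, r4:9, r5:7, r6:16, r7:7}  ⟨branch fallthrough⟩
[4] or   r2, r3, r1  →  {r0:0, r1:7, r2:7, r3:0, r4:9, r5:7, r6:16, r7:7}
[5] andi  r1, r4, 9  →  {r0:0, r1:9, r2:7, r3:0, r4:9, r5:7, r6:16, r7:7}
[6] slt  r6, r1, r4  →  {r0:0, r1:9, r2:7, r3:0, r4:9, r5:7, r6:0, r7:7}
[7] bne  r2, r1, L10  →  {r0:0, r1:9, r2:7, r3:0, r4:9, r5:7, r6:0, r7:7}  ⟨branch taken⟩
[8] sub  r2, r2, r4  →  {r0:0, r1:9, r2:65534, r3:0, r4:9, r5:7, r6:0, r7:7}
[10] sub  r4, r1, r3  →  {r0:0, r1:9, r2:65534, r3:0, r4:9, r5:7, r6:0, r7:7}

65534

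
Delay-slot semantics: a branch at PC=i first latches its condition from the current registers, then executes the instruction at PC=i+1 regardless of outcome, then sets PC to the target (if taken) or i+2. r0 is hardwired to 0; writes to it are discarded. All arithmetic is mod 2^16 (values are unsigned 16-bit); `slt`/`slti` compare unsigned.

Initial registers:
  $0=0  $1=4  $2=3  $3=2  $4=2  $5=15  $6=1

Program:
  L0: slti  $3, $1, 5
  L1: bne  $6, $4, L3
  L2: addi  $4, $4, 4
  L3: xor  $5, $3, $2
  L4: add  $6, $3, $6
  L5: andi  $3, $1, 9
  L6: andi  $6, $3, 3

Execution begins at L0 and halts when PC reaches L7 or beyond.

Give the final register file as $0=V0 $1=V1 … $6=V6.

#0 slti  $3, $1, 5 ; 0/4/3/1/2/15/1
#1 bne  $6, $4, L3 ; 0/4/3/1/2/15/1 ; →target
#2 addi  $4, $4, 4 ; 0/4/3/1/6/15/1
#3 xor  $5, $3, $2 ; 0/4/3/1/6/2/1
#4 add  $6, $3, $6 ; 0/4/3/1/6/2/2
#5 andi  $3, $1, 9 ; 0/4/3/0/6/2/2
#6 andi  $6, $3, 3 ; 0/4/3/0/6/2/0

$0=0 $1=4 $2=3 $3=0 $4=6 $5=2 $6=0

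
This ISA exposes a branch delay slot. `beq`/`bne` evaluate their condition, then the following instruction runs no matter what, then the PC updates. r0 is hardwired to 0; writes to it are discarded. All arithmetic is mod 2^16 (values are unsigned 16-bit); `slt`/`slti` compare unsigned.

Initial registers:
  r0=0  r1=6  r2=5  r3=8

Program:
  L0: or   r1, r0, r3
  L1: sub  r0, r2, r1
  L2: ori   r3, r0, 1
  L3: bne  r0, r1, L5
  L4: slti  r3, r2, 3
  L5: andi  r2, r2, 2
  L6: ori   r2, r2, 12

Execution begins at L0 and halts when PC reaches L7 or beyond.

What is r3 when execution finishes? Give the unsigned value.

0

#0 or   r1, r0, r3 ; 0/8/5/8
#1 sub  r0, r2, r1 ; 0/8/5/8
#2 ori   r3, r0, 1 ; 0/8/5/1
#3 bne  r0, r1, L5 ; 0/8/5/1 ; →target
#4 slti  r3, r2, 3 ; 0/8/5/0
#5 andi  r2, r2, 2 ; 0/8/0/0
#6 ori   r2, r2, 12 ; 0/8/12/0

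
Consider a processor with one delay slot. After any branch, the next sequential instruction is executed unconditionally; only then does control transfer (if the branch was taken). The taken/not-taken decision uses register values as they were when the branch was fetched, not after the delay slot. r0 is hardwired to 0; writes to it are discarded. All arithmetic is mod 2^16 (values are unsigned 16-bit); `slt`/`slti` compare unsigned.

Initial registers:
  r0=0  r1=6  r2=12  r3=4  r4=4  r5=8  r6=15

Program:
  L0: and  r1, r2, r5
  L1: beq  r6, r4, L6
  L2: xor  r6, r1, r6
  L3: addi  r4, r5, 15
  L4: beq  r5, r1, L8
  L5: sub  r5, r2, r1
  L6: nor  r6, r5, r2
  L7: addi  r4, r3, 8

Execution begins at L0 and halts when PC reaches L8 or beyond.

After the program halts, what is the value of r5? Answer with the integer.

PC=0  and  r1, r2, r5        | r0=0 r1=8 r2=12 r3=4 r4=4 r5=8 r6=15
PC=1  beq  r6, r4, L6        | r0=0 r1=8 r2=12 r3=4 r4=4 r5=8 r6=15  [not taken]
PC=2  xor  r6, r1, r6        | r0=0 r1=8 r2=12 r3=4 r4=4 r5=8 r6=7
PC=3  addi  r4, r5, 15       | r0=0 r1=8 r2=12 r3=4 r4=23 r5=8 r6=7
PC=4  beq  r5, r1, L8        | r0=0 r1=8 r2=12 r3=4 r4=23 r5=8 r6=7  [TAKEN]
PC=5  sub  r5, r2, r1        | r0=0 r1=8 r2=12 r3=4 r4=23 r5=4 r6=7

4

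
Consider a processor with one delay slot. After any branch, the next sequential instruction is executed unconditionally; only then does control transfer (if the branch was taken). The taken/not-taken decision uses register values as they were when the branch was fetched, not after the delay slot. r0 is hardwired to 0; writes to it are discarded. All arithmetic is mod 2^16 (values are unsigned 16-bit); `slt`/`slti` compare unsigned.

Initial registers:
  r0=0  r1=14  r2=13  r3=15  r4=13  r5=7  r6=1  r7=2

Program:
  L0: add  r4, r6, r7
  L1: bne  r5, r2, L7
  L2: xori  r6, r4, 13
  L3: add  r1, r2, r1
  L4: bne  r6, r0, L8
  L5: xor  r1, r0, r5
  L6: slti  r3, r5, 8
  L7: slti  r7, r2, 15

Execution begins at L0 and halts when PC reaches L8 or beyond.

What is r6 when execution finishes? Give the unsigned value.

14

PC=0  add  r4, r6, r7        | r0=0 r1=14 r2=13 r3=15 r4=3 r5=7 r6=1 r7=2
PC=1  bne  r5, r2, L7        | r0=0 r1=14 r2=13 r3=15 r4=3 r5=7 r6=1 r7=2  [TAKEN]
PC=2  xori  r6, r4, 13       | r0=0 r1=14 r2=13 r3=15 r4=3 r5=7 r6=14 r7=2
PC=7  slti  r7, r2, 15       | r0=0 r1=14 r2=13 r3=15 r4=3 r5=7 r6=14 r7=1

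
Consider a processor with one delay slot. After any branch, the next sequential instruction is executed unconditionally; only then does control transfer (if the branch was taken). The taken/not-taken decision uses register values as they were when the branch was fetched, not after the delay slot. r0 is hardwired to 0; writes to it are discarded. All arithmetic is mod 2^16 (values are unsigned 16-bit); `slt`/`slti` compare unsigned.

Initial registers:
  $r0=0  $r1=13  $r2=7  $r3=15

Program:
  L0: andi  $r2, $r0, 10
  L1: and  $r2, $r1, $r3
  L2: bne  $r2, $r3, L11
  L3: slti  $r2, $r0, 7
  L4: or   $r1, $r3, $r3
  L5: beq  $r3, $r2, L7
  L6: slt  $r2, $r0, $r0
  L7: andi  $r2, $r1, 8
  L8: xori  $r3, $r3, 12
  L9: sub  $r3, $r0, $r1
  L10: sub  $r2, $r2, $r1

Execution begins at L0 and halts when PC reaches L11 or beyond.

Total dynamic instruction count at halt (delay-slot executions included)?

4

#0 andi  $r2, $r0, 10 ; 0/13/0/15
#1 and  $r2, $r1, $r3 ; 0/13/13/15
#2 bne  $r2, $r3, L11 ; 0/13/13/15 ; →target
#3 slti  $r2, $r0, 7 ; 0/13/1/15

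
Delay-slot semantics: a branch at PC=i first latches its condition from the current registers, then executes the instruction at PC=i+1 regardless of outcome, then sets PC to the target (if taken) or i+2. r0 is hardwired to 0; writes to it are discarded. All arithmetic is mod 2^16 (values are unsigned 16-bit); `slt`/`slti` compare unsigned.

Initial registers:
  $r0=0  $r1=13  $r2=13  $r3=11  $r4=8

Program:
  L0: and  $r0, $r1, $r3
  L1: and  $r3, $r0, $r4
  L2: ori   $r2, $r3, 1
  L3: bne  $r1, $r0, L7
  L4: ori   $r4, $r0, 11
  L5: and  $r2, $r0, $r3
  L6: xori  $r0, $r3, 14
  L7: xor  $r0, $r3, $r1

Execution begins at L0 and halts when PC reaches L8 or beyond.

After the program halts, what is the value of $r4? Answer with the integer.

11

#0 and  $r0, $r1, $r3 ; 0/13/13/11/8
#1 and  $r3, $r0, $r4 ; 0/13/13/0/8
#2 ori   $r2, $r3, 1 ; 0/13/1/0/8
#3 bne  $r1, $r0, L7 ; 0/13/1/0/8 ; →target
#4 ori   $r4, $r0, 11 ; 0/13/1/0/11
#7 xor  $r0, $r3, $r1 ; 0/13/1/0/11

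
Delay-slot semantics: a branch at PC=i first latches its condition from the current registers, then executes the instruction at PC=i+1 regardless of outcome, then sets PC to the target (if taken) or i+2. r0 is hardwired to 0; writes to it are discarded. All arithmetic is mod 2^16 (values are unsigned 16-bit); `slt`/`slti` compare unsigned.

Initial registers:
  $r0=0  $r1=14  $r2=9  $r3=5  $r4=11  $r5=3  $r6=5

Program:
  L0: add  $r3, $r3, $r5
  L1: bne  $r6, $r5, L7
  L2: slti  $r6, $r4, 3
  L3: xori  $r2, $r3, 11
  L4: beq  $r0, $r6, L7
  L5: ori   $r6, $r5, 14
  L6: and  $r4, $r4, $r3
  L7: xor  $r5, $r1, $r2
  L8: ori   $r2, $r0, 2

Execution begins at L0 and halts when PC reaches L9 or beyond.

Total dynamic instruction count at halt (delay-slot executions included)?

5

  step pc=0: add  $r3, $r3, $r5  regs=(0,14,9,8,11,3,5)
  step pc=1: bne  $r6, $r5, L7  cond=T  regs=(0,14,9,8,11,3,5)
  step pc=2: slti  $r6, $r4, 3  regs=(0,14,9,8,11,3,0)
  step pc=7: xor  $r5, $r1, $r2  regs=(0,14,9,8,11,7,0)
  step pc=8: ori   $r2, $r0, 2  regs=(0,14,2,8,11,7,0)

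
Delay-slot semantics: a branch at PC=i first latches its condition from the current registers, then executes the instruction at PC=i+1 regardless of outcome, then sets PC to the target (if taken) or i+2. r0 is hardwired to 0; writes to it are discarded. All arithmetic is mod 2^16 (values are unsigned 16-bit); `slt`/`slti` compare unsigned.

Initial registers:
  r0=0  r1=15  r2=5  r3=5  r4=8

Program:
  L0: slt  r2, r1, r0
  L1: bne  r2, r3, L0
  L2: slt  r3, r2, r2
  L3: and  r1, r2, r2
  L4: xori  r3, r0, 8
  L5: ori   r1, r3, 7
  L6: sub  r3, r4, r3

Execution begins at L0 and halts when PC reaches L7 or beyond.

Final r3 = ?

[0] slt  r2, r1, r0  →  {r0:0, r1:15, r2:0, r3:5, r4:8}
[1] bne  r2, r3, L0  →  {r0:0, r1:15, r2:0, r3:5, r4:8}  ⟨branch taken⟩
[2] slt  r3, r2, r2  →  {r0:0, r1:15, r2:0, r3:0, r4:8}
[0] slt  r2, r1, r0  →  {r0:0, r1:15, r2:0, r3:0, r4:8}
[1] bne  r2, r3, L0  →  {r0:0, r1:15, r2:0, r3:0, r4:8}  ⟨branch fallthrough⟩
[2] slt  r3, r2, r2  →  {r0:0, r1:15, r2:0, r3:0, r4:8}
[3] and  r1, r2, r2  →  {r0:0, r1:0, r2:0, r3:0, r4:8}
[4] xori  r3, r0, 8  →  {r0:0, r1:0, r2:0, r3:8, r4:8}
[5] ori   r1, r3, 7  →  {r0:0, r1:15, r2:0, r3:8, r4:8}
[6] sub  r3, r4, r3  →  {r0:0, r1:15, r2:0, r3:0, r4:8}

0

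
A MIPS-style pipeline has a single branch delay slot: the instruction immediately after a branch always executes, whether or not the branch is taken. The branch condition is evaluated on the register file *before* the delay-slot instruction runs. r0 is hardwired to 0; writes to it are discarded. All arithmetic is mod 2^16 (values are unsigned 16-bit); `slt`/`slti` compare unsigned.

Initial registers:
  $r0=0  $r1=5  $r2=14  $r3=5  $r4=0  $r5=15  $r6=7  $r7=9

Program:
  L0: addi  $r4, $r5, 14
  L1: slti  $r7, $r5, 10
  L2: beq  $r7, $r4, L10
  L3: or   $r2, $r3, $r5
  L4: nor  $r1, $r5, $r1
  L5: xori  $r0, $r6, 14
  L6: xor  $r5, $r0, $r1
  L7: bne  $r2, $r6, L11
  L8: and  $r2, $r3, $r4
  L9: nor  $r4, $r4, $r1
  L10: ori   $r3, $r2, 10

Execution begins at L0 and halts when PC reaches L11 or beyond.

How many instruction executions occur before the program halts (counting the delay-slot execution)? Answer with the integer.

[0] addi  $r4, $r5, 14  →  {$r0:0, $r1:5, $r2:14, $r3:5, $r4:29, $r5:15, $r6:7, $r7:9}
[1] slti  $r7, $r5, 10  →  {$r0:0, $r1:5, $r2:14, $r3:5, $r4:29, $r5:15, $r6:7, $r7:0}
[2] beq  $r7, $r4, L10  →  {$r0:0, $r1:5, $r2:14, $r3:5, $r4:29, $r5:15, $r6:7, $r7:0}  ⟨branch fallthrough⟩
[3] or   $r2, $r3, $r5  →  {$r0:0, $r1:5, $r2:15, $r3:5, $r4:29, $r5:15, $r6:7, $r7:0}
[4] nor  $r1, $r5, $r1  →  {$r0:0, $r1:65520, $r2:15, $r3:5, $r4:29, $r5:15, $r6:7, $r7:0}
[5] xori  $r0, $r6, 14  →  {$r0:0, $r1:65520, $r2:15, $r3:5, $r4:29, $r5:15, $r6:7, $r7:0}
[6] xor  $r5, $r0, $r1  →  {$r0:0, $r1:65520, $r2:15, $r3:5, $r4:29, $r5:65520, $r6:7, $r7:0}
[7] bne  $r2, $r6, L11  →  {$r0:0, $r1:65520, $r2:15, $r3:5, $r4:29, $r5:65520, $r6:7, $r7:0}  ⟨branch taken⟩
[8] and  $r2, $r3, $r4  →  {$r0:0, $r1:65520, $r2:5, $r3:5, $r4:29, $r5:65520, $r6:7, $r7:0}

9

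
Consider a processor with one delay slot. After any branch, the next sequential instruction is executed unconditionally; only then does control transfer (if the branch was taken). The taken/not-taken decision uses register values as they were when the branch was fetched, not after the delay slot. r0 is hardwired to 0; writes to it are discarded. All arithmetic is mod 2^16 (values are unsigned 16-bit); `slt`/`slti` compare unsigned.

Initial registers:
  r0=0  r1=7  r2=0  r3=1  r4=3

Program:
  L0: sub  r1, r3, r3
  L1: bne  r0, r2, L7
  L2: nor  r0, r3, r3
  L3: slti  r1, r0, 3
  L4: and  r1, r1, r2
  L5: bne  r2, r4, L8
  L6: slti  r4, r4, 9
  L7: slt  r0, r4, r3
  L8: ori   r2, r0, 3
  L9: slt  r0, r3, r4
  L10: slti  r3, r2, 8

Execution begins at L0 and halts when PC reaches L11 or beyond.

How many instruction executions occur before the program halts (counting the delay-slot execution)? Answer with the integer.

  step pc=0: sub  r1, r3, r3  regs=(0,0,0,1,3)
  step pc=1: bne  r0, r2, L7  cond=F  regs=(0,0,0,1,3)
  step pc=2: nor  r0, r3, r3  regs=(0,0,0,1,3)
  step pc=3: slti  r1, r0, 3  regs=(0,1,0,1,3)
  step pc=4: and  r1, r1, r2  regs=(0,0,0,1,3)
  step pc=5: bne  r2, r4, L8  cond=T  regs=(0,0,0,1,3)
  step pc=6: slti  r4, r4, 9  regs=(0,0,0,1,1)
  step pc=8: ori   r2, r0, 3  regs=(0,0,3,1,1)
  step pc=9: slt  r0, r3, r4  regs=(0,0,3,1,1)
  step pc=10: slti  r3, r2, 8  regs=(0,0,3,1,1)

10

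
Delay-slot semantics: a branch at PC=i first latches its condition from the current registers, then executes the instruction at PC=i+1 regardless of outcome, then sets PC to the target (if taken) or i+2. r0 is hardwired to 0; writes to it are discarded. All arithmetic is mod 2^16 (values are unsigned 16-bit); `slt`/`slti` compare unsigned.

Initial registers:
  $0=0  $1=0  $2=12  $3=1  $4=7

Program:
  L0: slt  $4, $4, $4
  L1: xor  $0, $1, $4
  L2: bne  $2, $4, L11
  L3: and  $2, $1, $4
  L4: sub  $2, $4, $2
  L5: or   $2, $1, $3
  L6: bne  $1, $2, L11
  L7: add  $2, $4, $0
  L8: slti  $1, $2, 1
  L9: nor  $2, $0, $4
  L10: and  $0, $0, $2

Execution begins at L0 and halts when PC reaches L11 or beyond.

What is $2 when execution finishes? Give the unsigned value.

0

  step pc=0: slt  $4, $4, $4  regs=(0,0,12,1,0)
  step pc=1: xor  $0, $1, $4  regs=(0,0,12,1,0)
  step pc=2: bne  $2, $4, L11  cond=T  regs=(0,0,12,1,0)
  step pc=3: and  $2, $1, $4  regs=(0,0,0,1,0)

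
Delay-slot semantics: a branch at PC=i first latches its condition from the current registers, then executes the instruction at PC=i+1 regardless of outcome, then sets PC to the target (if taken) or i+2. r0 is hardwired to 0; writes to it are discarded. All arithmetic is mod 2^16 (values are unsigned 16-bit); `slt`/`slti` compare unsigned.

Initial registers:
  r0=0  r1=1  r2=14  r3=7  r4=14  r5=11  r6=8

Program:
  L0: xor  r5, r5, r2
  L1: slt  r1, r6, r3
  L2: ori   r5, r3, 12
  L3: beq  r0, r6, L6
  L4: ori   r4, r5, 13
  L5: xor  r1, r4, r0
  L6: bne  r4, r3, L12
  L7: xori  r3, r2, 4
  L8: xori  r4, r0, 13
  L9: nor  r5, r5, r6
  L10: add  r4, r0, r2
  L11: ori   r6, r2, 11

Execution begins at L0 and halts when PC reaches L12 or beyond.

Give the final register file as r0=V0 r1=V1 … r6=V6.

[0] xor  r5, r5, r2  →  {r0:0, r1:1, r2:14, r3:7, r4:14, r5:5, r6:8}
[1] slt  r1, r6, r3  →  {r0:0, r1:0, r2:14, r3:7, r4:14, r5:5, r6:8}
[2] ori   r5, r3, 12  →  {r0:0, r1:0, r2:14, r3:7, r4:14, r5:15, r6:8}
[3] beq  r0, r6, L6  →  {r0:0, r1:0, r2:14, r3:7, r4:14, r5:15, r6:8}  ⟨branch fallthrough⟩
[4] ori   r4, r5, 13  →  {r0:0, r1:0, r2:14, r3:7, r4:15, r5:15, r6:8}
[5] xor  r1, r4, r0  →  {r0:0, r1:15, r2:14, r3:7, r4:15, r5:15, r6:8}
[6] bne  r4, r3, L12  →  {r0:0, r1:15, r2:14, r3:7, r4:15, r5:15, r6:8}  ⟨branch taken⟩
[7] xori  r3, r2, 4  →  {r0:0, r1:15, r2:14, r3:10, r4:15, r5:15, r6:8}

r0=0 r1=15 r2=14 r3=10 r4=15 r5=15 r6=8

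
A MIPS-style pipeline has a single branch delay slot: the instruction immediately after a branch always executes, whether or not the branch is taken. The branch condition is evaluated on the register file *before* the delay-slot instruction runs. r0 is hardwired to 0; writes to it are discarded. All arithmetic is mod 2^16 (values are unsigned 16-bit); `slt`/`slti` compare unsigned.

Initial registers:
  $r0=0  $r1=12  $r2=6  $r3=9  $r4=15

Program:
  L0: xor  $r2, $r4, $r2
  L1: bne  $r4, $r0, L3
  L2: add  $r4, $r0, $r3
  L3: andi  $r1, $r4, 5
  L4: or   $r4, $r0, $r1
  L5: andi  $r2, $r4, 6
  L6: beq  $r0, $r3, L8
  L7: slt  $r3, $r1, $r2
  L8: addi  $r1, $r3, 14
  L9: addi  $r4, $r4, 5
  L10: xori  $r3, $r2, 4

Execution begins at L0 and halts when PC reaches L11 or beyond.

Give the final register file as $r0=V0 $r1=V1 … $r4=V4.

PC=0  xor  $r2, $r4, $r2     | $r0=0 $r1=12 $r2=9 $r3=9 $r4=15
PC=1  bne  $r4, $r0, L3      | $r0=0 $r1=12 $r2=9 $r3=9 $r4=15  [TAKEN]
PC=2  add  $r4, $r0, $r3     | $r0=0 $r1=12 $r2=9 $r3=9 $r4=9
PC=3  andi  $r1, $r4, 5      | $r0=0 $r1=1 $r2=9 $r3=9 $r4=9
PC=4  or   $r4, $r0, $r1     | $r0=0 $r1=1 $r2=9 $r3=9 $r4=1
PC=5  andi  $r2, $r4, 6      | $r0=0 $r1=1 $r2=0 $r3=9 $r4=1
PC=6  beq  $r0, $r3, L8      | $r0=0 $r1=1 $r2=0 $r3=9 $r4=1  [not taken]
PC=7  slt  $r3, $r1, $r2     | $r0=0 $r1=1 $r2=0 $r3=0 $r4=1
PC=8  addi  $r1, $r3, 14     | $r0=0 $r1=14 $r2=0 $r3=0 $r4=1
PC=9  addi  $r4, $r4, 5      | $r0=0 $r1=14 $r2=0 $r3=0 $r4=6
PC=10 xori  $r3, $r2, 4      | $r0=0 $r1=14 $r2=0 $r3=4 $r4=6

$r0=0 $r1=14 $r2=0 $r3=4 $r4=6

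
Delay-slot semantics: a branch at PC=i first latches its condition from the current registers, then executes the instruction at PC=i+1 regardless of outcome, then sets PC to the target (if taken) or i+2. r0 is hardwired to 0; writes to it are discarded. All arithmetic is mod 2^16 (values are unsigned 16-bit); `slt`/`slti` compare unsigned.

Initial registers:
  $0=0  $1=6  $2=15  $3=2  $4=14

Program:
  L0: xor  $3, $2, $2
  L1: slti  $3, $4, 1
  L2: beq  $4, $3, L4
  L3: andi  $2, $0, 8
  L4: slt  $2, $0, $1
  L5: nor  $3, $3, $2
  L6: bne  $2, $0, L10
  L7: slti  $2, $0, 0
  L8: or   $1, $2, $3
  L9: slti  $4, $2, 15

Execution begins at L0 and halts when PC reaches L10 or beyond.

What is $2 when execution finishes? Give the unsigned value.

  step pc=0: xor  $3, $2, $2  regs=(0,6,15,0,14)
  step pc=1: slti  $3, $4, 1  regs=(0,6,15,0,14)
  step pc=2: beq  $4, $3, L4  cond=F  regs=(0,6,15,0,14)
  step pc=3: andi  $2, $0, 8  regs=(0,6,0,0,14)
  step pc=4: slt  $2, $0, $1  regs=(0,6,1,0,14)
  step pc=5: nor  $3, $3, $2  regs=(0,6,1,65534,14)
  step pc=6: bne  $2, $0, L10  cond=T  regs=(0,6,1,65534,14)
  step pc=7: slti  $2, $0, 0  regs=(0,6,0,65534,14)

0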